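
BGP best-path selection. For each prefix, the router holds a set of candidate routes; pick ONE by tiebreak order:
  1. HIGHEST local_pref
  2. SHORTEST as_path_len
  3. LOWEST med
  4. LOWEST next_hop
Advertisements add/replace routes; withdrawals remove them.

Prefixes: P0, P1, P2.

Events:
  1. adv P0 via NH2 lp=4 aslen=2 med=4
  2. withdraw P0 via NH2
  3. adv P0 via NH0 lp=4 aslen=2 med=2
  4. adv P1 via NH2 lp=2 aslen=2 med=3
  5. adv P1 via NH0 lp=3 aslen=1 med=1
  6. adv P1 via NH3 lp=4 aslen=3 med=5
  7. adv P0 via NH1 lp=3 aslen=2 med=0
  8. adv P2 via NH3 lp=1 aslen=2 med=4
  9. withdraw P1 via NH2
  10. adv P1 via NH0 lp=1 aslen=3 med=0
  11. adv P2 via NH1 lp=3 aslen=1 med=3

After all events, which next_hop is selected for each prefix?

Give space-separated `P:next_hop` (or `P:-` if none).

Answer: P0:NH0 P1:NH3 P2:NH1

Derivation:
Op 1: best P0=NH2 P1=- P2=-
Op 2: best P0=- P1=- P2=-
Op 3: best P0=NH0 P1=- P2=-
Op 4: best P0=NH0 P1=NH2 P2=-
Op 5: best P0=NH0 P1=NH0 P2=-
Op 6: best P0=NH0 P1=NH3 P2=-
Op 7: best P0=NH0 P1=NH3 P2=-
Op 8: best P0=NH0 P1=NH3 P2=NH3
Op 9: best P0=NH0 P1=NH3 P2=NH3
Op 10: best P0=NH0 P1=NH3 P2=NH3
Op 11: best P0=NH0 P1=NH3 P2=NH1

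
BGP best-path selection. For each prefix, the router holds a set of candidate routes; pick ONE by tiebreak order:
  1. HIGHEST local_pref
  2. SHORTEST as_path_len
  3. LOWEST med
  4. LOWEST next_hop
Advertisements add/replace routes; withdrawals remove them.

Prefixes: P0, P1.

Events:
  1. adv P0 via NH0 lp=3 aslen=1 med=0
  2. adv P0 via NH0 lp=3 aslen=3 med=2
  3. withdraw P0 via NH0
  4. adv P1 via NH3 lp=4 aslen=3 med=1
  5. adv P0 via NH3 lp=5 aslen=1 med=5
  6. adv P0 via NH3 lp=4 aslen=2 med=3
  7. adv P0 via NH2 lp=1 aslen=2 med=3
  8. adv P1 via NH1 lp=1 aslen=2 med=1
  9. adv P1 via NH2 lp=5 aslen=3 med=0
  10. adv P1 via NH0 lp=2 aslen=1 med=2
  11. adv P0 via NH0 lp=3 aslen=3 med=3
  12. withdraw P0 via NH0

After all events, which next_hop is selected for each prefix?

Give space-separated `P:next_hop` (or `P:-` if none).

Op 1: best P0=NH0 P1=-
Op 2: best P0=NH0 P1=-
Op 3: best P0=- P1=-
Op 4: best P0=- P1=NH3
Op 5: best P0=NH3 P1=NH3
Op 6: best P0=NH3 P1=NH3
Op 7: best P0=NH3 P1=NH3
Op 8: best P0=NH3 P1=NH3
Op 9: best P0=NH3 P1=NH2
Op 10: best P0=NH3 P1=NH2
Op 11: best P0=NH3 P1=NH2
Op 12: best P0=NH3 P1=NH2

Answer: P0:NH3 P1:NH2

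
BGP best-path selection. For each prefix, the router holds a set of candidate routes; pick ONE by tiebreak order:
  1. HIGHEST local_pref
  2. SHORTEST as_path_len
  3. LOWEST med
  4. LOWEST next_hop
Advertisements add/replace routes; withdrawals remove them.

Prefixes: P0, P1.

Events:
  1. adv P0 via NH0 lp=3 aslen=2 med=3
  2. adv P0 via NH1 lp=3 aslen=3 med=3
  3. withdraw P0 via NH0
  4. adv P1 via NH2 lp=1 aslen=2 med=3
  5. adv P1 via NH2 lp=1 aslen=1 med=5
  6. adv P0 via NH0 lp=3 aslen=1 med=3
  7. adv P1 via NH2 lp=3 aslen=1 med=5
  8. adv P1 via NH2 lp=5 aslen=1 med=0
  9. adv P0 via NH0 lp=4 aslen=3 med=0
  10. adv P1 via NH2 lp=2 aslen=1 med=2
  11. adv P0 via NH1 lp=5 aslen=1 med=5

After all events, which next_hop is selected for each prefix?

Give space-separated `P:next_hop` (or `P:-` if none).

Answer: P0:NH1 P1:NH2

Derivation:
Op 1: best P0=NH0 P1=-
Op 2: best P0=NH0 P1=-
Op 3: best P0=NH1 P1=-
Op 4: best P0=NH1 P1=NH2
Op 5: best P0=NH1 P1=NH2
Op 6: best P0=NH0 P1=NH2
Op 7: best P0=NH0 P1=NH2
Op 8: best P0=NH0 P1=NH2
Op 9: best P0=NH0 P1=NH2
Op 10: best P0=NH0 P1=NH2
Op 11: best P0=NH1 P1=NH2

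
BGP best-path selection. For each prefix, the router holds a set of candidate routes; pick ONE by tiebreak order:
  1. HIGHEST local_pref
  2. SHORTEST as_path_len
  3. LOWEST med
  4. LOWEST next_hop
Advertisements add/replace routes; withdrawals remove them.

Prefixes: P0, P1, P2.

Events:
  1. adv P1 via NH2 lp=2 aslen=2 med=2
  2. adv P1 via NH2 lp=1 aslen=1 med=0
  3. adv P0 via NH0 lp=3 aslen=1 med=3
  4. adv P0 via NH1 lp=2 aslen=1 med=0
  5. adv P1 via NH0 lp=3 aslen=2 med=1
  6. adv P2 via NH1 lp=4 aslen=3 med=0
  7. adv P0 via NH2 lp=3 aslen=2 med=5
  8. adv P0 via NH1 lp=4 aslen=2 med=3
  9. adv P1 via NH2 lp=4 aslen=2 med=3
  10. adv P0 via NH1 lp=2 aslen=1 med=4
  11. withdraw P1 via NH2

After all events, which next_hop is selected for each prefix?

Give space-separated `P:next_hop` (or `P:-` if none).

Answer: P0:NH0 P1:NH0 P2:NH1

Derivation:
Op 1: best P0=- P1=NH2 P2=-
Op 2: best P0=- P1=NH2 P2=-
Op 3: best P0=NH0 P1=NH2 P2=-
Op 4: best P0=NH0 P1=NH2 P2=-
Op 5: best P0=NH0 P1=NH0 P2=-
Op 6: best P0=NH0 P1=NH0 P2=NH1
Op 7: best P0=NH0 P1=NH0 P2=NH1
Op 8: best P0=NH1 P1=NH0 P2=NH1
Op 9: best P0=NH1 P1=NH2 P2=NH1
Op 10: best P0=NH0 P1=NH2 P2=NH1
Op 11: best P0=NH0 P1=NH0 P2=NH1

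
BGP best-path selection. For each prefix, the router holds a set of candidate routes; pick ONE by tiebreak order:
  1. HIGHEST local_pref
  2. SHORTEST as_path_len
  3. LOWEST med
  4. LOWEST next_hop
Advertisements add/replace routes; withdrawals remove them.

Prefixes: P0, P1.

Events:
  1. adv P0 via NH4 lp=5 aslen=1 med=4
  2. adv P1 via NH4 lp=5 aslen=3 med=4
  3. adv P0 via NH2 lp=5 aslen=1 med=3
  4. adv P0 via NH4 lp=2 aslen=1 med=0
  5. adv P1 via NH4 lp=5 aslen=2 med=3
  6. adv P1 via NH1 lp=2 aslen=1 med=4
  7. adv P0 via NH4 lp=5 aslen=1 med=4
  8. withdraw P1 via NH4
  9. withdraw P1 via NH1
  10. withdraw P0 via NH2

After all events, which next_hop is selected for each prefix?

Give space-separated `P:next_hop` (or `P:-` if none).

Op 1: best P0=NH4 P1=-
Op 2: best P0=NH4 P1=NH4
Op 3: best P0=NH2 P1=NH4
Op 4: best P0=NH2 P1=NH4
Op 5: best P0=NH2 P1=NH4
Op 6: best P0=NH2 P1=NH4
Op 7: best P0=NH2 P1=NH4
Op 8: best P0=NH2 P1=NH1
Op 9: best P0=NH2 P1=-
Op 10: best P0=NH4 P1=-

Answer: P0:NH4 P1:-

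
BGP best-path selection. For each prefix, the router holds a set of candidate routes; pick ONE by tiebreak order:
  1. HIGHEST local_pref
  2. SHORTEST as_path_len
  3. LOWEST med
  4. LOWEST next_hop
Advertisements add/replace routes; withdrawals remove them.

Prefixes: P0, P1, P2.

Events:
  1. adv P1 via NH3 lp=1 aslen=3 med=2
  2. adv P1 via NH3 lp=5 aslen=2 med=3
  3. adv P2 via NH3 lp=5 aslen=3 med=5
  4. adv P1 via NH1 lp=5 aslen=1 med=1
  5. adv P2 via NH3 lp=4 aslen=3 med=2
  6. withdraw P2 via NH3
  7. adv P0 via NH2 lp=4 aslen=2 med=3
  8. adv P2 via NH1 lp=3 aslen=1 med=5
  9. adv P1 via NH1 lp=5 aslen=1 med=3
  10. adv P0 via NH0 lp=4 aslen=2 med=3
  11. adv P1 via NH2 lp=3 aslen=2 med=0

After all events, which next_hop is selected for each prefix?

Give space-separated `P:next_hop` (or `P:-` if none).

Answer: P0:NH0 P1:NH1 P2:NH1

Derivation:
Op 1: best P0=- P1=NH3 P2=-
Op 2: best P0=- P1=NH3 P2=-
Op 3: best P0=- P1=NH3 P2=NH3
Op 4: best P0=- P1=NH1 P2=NH3
Op 5: best P0=- P1=NH1 P2=NH3
Op 6: best P0=- P1=NH1 P2=-
Op 7: best P0=NH2 P1=NH1 P2=-
Op 8: best P0=NH2 P1=NH1 P2=NH1
Op 9: best P0=NH2 P1=NH1 P2=NH1
Op 10: best P0=NH0 P1=NH1 P2=NH1
Op 11: best P0=NH0 P1=NH1 P2=NH1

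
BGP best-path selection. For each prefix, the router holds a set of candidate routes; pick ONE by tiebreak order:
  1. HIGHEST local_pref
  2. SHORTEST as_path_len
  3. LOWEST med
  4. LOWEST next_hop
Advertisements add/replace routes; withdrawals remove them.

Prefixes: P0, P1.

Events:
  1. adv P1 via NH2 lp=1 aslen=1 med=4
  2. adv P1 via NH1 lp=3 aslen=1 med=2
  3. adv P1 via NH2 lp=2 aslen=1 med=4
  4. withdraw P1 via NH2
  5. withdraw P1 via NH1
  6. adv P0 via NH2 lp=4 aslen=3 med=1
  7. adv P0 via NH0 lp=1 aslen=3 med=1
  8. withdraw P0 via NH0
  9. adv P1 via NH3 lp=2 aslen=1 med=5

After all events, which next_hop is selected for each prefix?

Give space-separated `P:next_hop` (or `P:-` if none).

Op 1: best P0=- P1=NH2
Op 2: best P0=- P1=NH1
Op 3: best P0=- P1=NH1
Op 4: best P0=- P1=NH1
Op 5: best P0=- P1=-
Op 6: best P0=NH2 P1=-
Op 7: best P0=NH2 P1=-
Op 8: best P0=NH2 P1=-
Op 9: best P0=NH2 P1=NH3

Answer: P0:NH2 P1:NH3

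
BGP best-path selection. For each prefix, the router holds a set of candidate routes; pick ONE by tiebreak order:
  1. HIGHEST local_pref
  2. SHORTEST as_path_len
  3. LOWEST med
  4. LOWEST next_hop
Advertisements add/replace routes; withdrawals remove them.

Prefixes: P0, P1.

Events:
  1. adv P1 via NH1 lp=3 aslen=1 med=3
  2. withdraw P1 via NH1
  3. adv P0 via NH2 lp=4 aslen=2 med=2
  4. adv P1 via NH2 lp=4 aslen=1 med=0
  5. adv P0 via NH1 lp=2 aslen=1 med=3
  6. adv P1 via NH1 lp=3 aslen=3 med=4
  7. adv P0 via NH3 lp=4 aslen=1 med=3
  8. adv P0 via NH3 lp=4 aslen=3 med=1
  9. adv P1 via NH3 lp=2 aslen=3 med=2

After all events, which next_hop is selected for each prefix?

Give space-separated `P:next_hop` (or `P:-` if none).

Op 1: best P0=- P1=NH1
Op 2: best P0=- P1=-
Op 3: best P0=NH2 P1=-
Op 4: best P0=NH2 P1=NH2
Op 5: best P0=NH2 P1=NH2
Op 6: best P0=NH2 P1=NH2
Op 7: best P0=NH3 P1=NH2
Op 8: best P0=NH2 P1=NH2
Op 9: best P0=NH2 P1=NH2

Answer: P0:NH2 P1:NH2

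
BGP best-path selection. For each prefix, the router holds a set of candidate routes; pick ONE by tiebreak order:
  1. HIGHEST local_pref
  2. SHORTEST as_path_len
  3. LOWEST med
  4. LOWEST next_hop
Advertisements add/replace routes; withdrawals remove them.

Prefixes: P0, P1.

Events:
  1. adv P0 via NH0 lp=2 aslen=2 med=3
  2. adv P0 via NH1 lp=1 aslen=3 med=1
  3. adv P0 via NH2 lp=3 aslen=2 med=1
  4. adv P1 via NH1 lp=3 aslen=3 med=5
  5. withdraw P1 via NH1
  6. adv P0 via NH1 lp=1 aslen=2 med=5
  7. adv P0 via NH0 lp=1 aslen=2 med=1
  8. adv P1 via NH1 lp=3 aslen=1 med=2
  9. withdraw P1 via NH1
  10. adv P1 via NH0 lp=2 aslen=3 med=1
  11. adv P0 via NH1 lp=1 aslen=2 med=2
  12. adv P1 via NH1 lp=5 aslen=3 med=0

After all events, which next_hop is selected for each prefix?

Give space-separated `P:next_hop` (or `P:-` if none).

Op 1: best P0=NH0 P1=-
Op 2: best P0=NH0 P1=-
Op 3: best P0=NH2 P1=-
Op 4: best P0=NH2 P1=NH1
Op 5: best P0=NH2 P1=-
Op 6: best P0=NH2 P1=-
Op 7: best P0=NH2 P1=-
Op 8: best P0=NH2 P1=NH1
Op 9: best P0=NH2 P1=-
Op 10: best P0=NH2 P1=NH0
Op 11: best P0=NH2 P1=NH0
Op 12: best P0=NH2 P1=NH1

Answer: P0:NH2 P1:NH1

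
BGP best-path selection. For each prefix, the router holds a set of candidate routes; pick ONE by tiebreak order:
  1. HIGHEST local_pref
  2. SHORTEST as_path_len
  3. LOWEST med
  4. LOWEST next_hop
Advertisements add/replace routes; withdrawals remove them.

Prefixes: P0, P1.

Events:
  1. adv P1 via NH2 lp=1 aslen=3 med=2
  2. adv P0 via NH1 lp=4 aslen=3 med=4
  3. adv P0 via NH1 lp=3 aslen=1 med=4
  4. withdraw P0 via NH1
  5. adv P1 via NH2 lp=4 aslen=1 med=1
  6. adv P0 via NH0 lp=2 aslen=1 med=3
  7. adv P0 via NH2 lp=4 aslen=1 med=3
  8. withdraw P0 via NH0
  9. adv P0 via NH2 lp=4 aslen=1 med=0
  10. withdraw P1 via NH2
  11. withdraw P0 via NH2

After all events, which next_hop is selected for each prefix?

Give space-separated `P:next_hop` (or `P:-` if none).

Answer: P0:- P1:-

Derivation:
Op 1: best P0=- P1=NH2
Op 2: best P0=NH1 P1=NH2
Op 3: best P0=NH1 P1=NH2
Op 4: best P0=- P1=NH2
Op 5: best P0=- P1=NH2
Op 6: best P0=NH0 P1=NH2
Op 7: best P0=NH2 P1=NH2
Op 8: best P0=NH2 P1=NH2
Op 9: best P0=NH2 P1=NH2
Op 10: best P0=NH2 P1=-
Op 11: best P0=- P1=-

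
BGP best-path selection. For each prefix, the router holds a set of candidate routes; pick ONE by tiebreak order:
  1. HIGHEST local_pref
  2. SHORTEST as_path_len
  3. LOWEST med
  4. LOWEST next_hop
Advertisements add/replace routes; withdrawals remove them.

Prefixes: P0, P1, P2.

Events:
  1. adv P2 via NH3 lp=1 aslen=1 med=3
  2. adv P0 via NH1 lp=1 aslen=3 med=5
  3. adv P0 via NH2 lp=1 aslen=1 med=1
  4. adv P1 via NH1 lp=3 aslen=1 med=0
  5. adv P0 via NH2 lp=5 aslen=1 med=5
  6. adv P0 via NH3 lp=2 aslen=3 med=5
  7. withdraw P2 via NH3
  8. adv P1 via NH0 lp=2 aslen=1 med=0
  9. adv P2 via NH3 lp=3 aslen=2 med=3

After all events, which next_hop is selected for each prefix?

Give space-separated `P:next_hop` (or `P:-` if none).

Op 1: best P0=- P1=- P2=NH3
Op 2: best P0=NH1 P1=- P2=NH3
Op 3: best P0=NH2 P1=- P2=NH3
Op 4: best P0=NH2 P1=NH1 P2=NH3
Op 5: best P0=NH2 P1=NH1 P2=NH3
Op 6: best P0=NH2 P1=NH1 P2=NH3
Op 7: best P0=NH2 P1=NH1 P2=-
Op 8: best P0=NH2 P1=NH1 P2=-
Op 9: best P0=NH2 P1=NH1 P2=NH3

Answer: P0:NH2 P1:NH1 P2:NH3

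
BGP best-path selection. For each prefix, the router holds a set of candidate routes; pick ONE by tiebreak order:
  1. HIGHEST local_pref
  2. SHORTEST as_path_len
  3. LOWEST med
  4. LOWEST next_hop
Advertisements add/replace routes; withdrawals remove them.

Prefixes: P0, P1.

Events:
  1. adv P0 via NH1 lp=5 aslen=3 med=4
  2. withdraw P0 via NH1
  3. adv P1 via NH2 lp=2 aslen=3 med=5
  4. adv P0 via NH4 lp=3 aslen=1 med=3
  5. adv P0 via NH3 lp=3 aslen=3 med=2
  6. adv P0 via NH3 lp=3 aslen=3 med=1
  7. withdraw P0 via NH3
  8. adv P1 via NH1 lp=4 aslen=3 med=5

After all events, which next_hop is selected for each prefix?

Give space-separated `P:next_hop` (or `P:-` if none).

Answer: P0:NH4 P1:NH1

Derivation:
Op 1: best P0=NH1 P1=-
Op 2: best P0=- P1=-
Op 3: best P0=- P1=NH2
Op 4: best P0=NH4 P1=NH2
Op 5: best P0=NH4 P1=NH2
Op 6: best P0=NH4 P1=NH2
Op 7: best P0=NH4 P1=NH2
Op 8: best P0=NH4 P1=NH1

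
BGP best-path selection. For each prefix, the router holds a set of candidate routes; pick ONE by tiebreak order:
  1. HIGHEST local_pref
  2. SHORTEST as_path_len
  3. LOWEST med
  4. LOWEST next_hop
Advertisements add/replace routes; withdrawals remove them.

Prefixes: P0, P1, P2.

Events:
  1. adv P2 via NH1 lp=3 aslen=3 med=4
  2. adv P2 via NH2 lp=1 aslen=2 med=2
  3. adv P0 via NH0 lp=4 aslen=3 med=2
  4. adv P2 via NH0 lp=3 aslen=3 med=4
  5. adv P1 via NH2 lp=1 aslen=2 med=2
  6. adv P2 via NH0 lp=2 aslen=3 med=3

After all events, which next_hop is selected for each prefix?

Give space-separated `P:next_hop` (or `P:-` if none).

Op 1: best P0=- P1=- P2=NH1
Op 2: best P0=- P1=- P2=NH1
Op 3: best P0=NH0 P1=- P2=NH1
Op 4: best P0=NH0 P1=- P2=NH0
Op 5: best P0=NH0 P1=NH2 P2=NH0
Op 6: best P0=NH0 P1=NH2 P2=NH1

Answer: P0:NH0 P1:NH2 P2:NH1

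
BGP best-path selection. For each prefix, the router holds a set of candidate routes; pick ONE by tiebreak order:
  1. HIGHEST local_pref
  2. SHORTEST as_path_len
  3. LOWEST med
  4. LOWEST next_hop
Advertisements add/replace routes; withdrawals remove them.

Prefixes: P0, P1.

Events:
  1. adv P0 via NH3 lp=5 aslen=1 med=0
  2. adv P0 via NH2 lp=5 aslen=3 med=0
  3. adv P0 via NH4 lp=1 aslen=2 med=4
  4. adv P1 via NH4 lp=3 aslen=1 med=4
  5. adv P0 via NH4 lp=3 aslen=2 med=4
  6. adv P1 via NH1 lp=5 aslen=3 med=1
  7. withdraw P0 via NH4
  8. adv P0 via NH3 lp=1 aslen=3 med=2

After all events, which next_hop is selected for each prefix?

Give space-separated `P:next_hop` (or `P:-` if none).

Answer: P0:NH2 P1:NH1

Derivation:
Op 1: best P0=NH3 P1=-
Op 2: best P0=NH3 P1=-
Op 3: best P0=NH3 P1=-
Op 4: best P0=NH3 P1=NH4
Op 5: best P0=NH3 P1=NH4
Op 6: best P0=NH3 P1=NH1
Op 7: best P0=NH3 P1=NH1
Op 8: best P0=NH2 P1=NH1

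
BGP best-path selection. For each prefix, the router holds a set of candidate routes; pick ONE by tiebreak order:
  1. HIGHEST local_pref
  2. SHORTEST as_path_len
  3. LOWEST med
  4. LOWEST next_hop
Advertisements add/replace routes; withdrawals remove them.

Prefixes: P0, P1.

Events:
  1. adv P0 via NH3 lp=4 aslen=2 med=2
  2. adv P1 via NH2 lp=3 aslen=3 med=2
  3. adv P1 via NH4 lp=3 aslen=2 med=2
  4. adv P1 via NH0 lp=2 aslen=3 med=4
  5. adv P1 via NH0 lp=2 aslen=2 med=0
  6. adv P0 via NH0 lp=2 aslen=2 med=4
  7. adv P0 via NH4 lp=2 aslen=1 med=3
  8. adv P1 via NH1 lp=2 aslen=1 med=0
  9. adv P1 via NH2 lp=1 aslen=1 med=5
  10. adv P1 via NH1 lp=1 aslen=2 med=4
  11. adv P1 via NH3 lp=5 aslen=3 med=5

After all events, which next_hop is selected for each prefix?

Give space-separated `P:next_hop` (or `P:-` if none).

Answer: P0:NH3 P1:NH3

Derivation:
Op 1: best P0=NH3 P1=-
Op 2: best P0=NH3 P1=NH2
Op 3: best P0=NH3 P1=NH4
Op 4: best P0=NH3 P1=NH4
Op 5: best P0=NH3 P1=NH4
Op 6: best P0=NH3 P1=NH4
Op 7: best P0=NH3 P1=NH4
Op 8: best P0=NH3 P1=NH4
Op 9: best P0=NH3 P1=NH4
Op 10: best P0=NH3 P1=NH4
Op 11: best P0=NH3 P1=NH3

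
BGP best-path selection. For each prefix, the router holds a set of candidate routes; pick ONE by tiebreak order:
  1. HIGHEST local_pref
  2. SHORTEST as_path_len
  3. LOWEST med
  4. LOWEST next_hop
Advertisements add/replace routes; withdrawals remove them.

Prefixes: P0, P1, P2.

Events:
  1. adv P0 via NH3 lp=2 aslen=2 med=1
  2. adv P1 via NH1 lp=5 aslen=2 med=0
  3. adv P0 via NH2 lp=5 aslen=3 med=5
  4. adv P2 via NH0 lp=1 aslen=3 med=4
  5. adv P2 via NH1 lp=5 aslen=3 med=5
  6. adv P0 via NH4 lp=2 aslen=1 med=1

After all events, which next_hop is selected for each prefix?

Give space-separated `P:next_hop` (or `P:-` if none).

Answer: P0:NH2 P1:NH1 P2:NH1

Derivation:
Op 1: best P0=NH3 P1=- P2=-
Op 2: best P0=NH3 P1=NH1 P2=-
Op 3: best P0=NH2 P1=NH1 P2=-
Op 4: best P0=NH2 P1=NH1 P2=NH0
Op 5: best P0=NH2 P1=NH1 P2=NH1
Op 6: best P0=NH2 P1=NH1 P2=NH1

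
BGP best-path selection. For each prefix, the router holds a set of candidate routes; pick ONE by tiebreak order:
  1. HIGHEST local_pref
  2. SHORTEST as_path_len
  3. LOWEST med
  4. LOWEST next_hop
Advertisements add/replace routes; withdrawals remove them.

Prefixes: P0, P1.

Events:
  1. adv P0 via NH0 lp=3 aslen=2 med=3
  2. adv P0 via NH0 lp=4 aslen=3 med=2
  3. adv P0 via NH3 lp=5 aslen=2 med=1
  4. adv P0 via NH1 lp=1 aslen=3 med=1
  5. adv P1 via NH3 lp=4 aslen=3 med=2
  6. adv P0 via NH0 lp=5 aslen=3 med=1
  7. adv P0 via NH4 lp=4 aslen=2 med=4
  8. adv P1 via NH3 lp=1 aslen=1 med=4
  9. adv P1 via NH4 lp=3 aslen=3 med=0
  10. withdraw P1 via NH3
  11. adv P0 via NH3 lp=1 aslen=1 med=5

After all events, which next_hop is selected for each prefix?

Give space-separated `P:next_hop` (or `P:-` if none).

Answer: P0:NH0 P1:NH4

Derivation:
Op 1: best P0=NH0 P1=-
Op 2: best P0=NH0 P1=-
Op 3: best P0=NH3 P1=-
Op 4: best P0=NH3 P1=-
Op 5: best P0=NH3 P1=NH3
Op 6: best P0=NH3 P1=NH3
Op 7: best P0=NH3 P1=NH3
Op 8: best P0=NH3 P1=NH3
Op 9: best P0=NH3 P1=NH4
Op 10: best P0=NH3 P1=NH4
Op 11: best P0=NH0 P1=NH4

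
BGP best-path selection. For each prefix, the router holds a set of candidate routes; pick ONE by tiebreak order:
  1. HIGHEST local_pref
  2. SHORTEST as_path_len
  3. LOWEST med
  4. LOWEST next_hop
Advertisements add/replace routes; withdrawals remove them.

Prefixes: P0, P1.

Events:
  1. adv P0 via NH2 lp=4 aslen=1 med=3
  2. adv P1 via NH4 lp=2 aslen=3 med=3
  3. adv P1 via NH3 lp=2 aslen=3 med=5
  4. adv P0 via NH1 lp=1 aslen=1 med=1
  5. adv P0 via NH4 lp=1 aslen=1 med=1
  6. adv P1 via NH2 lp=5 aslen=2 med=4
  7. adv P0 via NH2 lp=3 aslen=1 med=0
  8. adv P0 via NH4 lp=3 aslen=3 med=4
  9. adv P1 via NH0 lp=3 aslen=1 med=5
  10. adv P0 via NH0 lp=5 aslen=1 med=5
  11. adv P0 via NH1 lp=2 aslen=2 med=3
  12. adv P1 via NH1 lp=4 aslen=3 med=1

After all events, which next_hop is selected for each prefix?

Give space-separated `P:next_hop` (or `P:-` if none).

Answer: P0:NH0 P1:NH2

Derivation:
Op 1: best P0=NH2 P1=-
Op 2: best P0=NH2 P1=NH4
Op 3: best P0=NH2 P1=NH4
Op 4: best P0=NH2 P1=NH4
Op 5: best P0=NH2 P1=NH4
Op 6: best P0=NH2 P1=NH2
Op 7: best P0=NH2 P1=NH2
Op 8: best P0=NH2 P1=NH2
Op 9: best P0=NH2 P1=NH2
Op 10: best P0=NH0 P1=NH2
Op 11: best P0=NH0 P1=NH2
Op 12: best P0=NH0 P1=NH2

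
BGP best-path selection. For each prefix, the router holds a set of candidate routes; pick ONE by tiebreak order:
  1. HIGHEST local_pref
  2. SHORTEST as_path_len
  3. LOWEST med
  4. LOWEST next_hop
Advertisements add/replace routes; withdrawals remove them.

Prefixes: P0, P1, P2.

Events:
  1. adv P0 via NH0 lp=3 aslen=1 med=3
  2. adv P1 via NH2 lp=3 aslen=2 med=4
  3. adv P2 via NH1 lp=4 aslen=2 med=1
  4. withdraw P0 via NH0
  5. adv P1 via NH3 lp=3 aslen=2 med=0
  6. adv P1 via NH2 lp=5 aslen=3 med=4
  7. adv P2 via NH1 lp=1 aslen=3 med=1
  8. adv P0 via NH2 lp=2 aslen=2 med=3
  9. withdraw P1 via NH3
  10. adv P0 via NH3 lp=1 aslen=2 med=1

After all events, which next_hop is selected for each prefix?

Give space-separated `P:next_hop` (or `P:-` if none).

Answer: P0:NH2 P1:NH2 P2:NH1

Derivation:
Op 1: best P0=NH0 P1=- P2=-
Op 2: best P0=NH0 P1=NH2 P2=-
Op 3: best P0=NH0 P1=NH2 P2=NH1
Op 4: best P0=- P1=NH2 P2=NH1
Op 5: best P0=- P1=NH3 P2=NH1
Op 6: best P0=- P1=NH2 P2=NH1
Op 7: best P0=- P1=NH2 P2=NH1
Op 8: best P0=NH2 P1=NH2 P2=NH1
Op 9: best P0=NH2 P1=NH2 P2=NH1
Op 10: best P0=NH2 P1=NH2 P2=NH1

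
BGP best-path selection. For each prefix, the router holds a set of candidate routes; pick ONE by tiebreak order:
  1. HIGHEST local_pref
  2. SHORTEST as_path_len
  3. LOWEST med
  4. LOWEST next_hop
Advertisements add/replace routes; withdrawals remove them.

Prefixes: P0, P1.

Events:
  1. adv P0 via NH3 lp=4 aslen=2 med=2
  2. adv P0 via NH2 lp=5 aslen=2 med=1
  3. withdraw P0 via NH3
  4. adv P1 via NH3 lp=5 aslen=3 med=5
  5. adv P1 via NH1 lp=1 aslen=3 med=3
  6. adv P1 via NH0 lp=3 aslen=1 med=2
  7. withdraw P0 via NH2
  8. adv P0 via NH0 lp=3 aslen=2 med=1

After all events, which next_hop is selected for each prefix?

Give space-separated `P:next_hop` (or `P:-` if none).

Answer: P0:NH0 P1:NH3

Derivation:
Op 1: best P0=NH3 P1=-
Op 2: best P0=NH2 P1=-
Op 3: best P0=NH2 P1=-
Op 4: best P0=NH2 P1=NH3
Op 5: best P0=NH2 P1=NH3
Op 6: best P0=NH2 P1=NH3
Op 7: best P0=- P1=NH3
Op 8: best P0=NH0 P1=NH3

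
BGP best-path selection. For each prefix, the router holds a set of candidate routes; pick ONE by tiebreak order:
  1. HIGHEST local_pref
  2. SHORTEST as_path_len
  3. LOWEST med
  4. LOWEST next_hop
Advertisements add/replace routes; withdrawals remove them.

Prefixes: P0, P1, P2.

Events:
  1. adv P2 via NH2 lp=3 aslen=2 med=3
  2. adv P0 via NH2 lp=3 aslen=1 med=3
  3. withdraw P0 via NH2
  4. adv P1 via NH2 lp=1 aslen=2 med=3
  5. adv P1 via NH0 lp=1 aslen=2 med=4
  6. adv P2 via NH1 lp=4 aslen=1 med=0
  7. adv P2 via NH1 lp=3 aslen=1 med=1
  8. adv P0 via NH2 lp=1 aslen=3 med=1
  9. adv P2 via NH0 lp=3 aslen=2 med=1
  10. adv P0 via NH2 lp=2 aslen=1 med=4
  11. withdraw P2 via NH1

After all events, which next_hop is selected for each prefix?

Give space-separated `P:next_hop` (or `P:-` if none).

Op 1: best P0=- P1=- P2=NH2
Op 2: best P0=NH2 P1=- P2=NH2
Op 3: best P0=- P1=- P2=NH2
Op 4: best P0=- P1=NH2 P2=NH2
Op 5: best P0=- P1=NH2 P2=NH2
Op 6: best P0=- P1=NH2 P2=NH1
Op 7: best P0=- P1=NH2 P2=NH1
Op 8: best P0=NH2 P1=NH2 P2=NH1
Op 9: best P0=NH2 P1=NH2 P2=NH1
Op 10: best P0=NH2 P1=NH2 P2=NH1
Op 11: best P0=NH2 P1=NH2 P2=NH0

Answer: P0:NH2 P1:NH2 P2:NH0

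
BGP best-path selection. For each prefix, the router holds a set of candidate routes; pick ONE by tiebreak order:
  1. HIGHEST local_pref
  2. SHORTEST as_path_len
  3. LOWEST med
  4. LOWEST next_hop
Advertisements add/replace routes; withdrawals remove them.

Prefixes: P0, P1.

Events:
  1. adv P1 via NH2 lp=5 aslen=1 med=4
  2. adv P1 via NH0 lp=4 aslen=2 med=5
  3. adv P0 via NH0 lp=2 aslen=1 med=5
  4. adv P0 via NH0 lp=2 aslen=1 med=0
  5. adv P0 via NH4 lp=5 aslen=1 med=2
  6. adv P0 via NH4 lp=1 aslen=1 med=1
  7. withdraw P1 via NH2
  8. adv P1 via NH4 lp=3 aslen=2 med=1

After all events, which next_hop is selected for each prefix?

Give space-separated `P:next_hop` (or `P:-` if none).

Op 1: best P0=- P1=NH2
Op 2: best P0=- P1=NH2
Op 3: best P0=NH0 P1=NH2
Op 4: best P0=NH0 P1=NH2
Op 5: best P0=NH4 P1=NH2
Op 6: best P0=NH0 P1=NH2
Op 7: best P0=NH0 P1=NH0
Op 8: best P0=NH0 P1=NH0

Answer: P0:NH0 P1:NH0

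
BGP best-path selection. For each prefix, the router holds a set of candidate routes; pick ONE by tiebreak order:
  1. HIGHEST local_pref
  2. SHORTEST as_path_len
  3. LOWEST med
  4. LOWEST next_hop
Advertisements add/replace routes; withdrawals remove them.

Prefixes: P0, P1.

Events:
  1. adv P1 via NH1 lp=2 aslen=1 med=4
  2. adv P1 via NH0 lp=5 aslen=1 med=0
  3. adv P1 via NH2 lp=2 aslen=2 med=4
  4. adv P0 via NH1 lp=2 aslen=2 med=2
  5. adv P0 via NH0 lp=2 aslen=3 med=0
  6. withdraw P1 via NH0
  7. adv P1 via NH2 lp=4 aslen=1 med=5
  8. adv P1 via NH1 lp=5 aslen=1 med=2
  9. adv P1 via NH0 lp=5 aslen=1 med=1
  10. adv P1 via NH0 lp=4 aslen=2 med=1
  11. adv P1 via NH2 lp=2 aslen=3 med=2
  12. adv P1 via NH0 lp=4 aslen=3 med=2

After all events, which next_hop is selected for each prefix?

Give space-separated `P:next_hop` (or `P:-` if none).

Op 1: best P0=- P1=NH1
Op 2: best P0=- P1=NH0
Op 3: best P0=- P1=NH0
Op 4: best P0=NH1 P1=NH0
Op 5: best P0=NH1 P1=NH0
Op 6: best P0=NH1 P1=NH1
Op 7: best P0=NH1 P1=NH2
Op 8: best P0=NH1 P1=NH1
Op 9: best P0=NH1 P1=NH0
Op 10: best P0=NH1 P1=NH1
Op 11: best P0=NH1 P1=NH1
Op 12: best P0=NH1 P1=NH1

Answer: P0:NH1 P1:NH1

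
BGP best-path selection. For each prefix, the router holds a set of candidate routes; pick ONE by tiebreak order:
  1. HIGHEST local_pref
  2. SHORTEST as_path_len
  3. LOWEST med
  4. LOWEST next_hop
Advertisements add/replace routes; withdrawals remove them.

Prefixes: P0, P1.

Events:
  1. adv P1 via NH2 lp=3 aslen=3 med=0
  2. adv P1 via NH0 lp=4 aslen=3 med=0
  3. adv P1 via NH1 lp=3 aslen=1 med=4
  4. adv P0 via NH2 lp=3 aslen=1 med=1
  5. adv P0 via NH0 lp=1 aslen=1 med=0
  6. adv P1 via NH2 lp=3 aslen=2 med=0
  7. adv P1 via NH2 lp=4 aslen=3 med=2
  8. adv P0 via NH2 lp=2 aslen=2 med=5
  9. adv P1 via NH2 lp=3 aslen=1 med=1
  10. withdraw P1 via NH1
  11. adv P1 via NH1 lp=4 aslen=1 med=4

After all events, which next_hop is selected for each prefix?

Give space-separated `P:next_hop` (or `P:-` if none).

Answer: P0:NH2 P1:NH1

Derivation:
Op 1: best P0=- P1=NH2
Op 2: best P0=- P1=NH0
Op 3: best P0=- P1=NH0
Op 4: best P0=NH2 P1=NH0
Op 5: best P0=NH2 P1=NH0
Op 6: best P0=NH2 P1=NH0
Op 7: best P0=NH2 P1=NH0
Op 8: best P0=NH2 P1=NH0
Op 9: best P0=NH2 P1=NH0
Op 10: best P0=NH2 P1=NH0
Op 11: best P0=NH2 P1=NH1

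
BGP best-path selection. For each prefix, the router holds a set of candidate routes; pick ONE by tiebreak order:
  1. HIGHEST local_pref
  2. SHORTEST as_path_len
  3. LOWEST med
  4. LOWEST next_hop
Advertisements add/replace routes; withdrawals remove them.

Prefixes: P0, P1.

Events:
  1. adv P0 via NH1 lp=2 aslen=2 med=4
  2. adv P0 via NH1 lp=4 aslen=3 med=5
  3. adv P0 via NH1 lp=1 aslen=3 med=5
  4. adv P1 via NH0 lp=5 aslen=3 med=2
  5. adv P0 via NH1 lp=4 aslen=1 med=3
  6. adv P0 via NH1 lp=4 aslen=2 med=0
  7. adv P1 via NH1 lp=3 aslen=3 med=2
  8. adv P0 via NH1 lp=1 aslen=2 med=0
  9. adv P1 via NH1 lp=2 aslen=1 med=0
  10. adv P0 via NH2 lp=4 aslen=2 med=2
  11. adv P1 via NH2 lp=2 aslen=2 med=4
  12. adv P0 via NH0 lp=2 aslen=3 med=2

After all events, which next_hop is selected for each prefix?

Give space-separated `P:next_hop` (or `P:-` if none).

Op 1: best P0=NH1 P1=-
Op 2: best P0=NH1 P1=-
Op 3: best P0=NH1 P1=-
Op 4: best P0=NH1 P1=NH0
Op 5: best P0=NH1 P1=NH0
Op 6: best P0=NH1 P1=NH0
Op 7: best P0=NH1 P1=NH0
Op 8: best P0=NH1 P1=NH0
Op 9: best P0=NH1 P1=NH0
Op 10: best P0=NH2 P1=NH0
Op 11: best P0=NH2 P1=NH0
Op 12: best P0=NH2 P1=NH0

Answer: P0:NH2 P1:NH0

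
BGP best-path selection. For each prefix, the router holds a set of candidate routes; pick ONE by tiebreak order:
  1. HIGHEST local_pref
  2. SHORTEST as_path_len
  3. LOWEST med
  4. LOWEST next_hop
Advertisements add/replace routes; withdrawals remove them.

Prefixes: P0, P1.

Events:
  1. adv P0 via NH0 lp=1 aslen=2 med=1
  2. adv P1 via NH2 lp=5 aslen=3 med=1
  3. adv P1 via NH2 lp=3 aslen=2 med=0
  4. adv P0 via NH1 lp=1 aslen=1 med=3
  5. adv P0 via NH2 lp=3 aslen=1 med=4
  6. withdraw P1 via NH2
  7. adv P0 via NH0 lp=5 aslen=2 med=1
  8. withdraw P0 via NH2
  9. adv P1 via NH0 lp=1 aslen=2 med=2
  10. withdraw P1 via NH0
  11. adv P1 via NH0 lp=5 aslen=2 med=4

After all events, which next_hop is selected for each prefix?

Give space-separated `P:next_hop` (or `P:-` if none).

Op 1: best P0=NH0 P1=-
Op 2: best P0=NH0 P1=NH2
Op 3: best P0=NH0 P1=NH2
Op 4: best P0=NH1 P1=NH2
Op 5: best P0=NH2 P1=NH2
Op 6: best P0=NH2 P1=-
Op 7: best P0=NH0 P1=-
Op 8: best P0=NH0 P1=-
Op 9: best P0=NH0 P1=NH0
Op 10: best P0=NH0 P1=-
Op 11: best P0=NH0 P1=NH0

Answer: P0:NH0 P1:NH0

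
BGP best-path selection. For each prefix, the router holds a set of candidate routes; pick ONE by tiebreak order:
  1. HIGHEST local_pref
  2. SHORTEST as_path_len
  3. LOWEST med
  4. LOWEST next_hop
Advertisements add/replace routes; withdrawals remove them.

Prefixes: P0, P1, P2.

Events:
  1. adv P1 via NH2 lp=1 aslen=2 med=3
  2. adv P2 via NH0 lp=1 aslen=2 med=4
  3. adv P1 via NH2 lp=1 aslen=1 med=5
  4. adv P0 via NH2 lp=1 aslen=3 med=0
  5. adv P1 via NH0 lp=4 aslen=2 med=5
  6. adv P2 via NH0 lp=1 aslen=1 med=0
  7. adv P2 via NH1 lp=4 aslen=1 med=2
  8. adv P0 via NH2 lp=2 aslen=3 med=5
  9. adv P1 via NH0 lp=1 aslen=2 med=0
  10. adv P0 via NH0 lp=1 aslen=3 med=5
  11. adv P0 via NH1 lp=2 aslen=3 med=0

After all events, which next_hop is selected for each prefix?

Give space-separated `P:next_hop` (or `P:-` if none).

Answer: P0:NH1 P1:NH2 P2:NH1

Derivation:
Op 1: best P0=- P1=NH2 P2=-
Op 2: best P0=- P1=NH2 P2=NH0
Op 3: best P0=- P1=NH2 P2=NH0
Op 4: best P0=NH2 P1=NH2 P2=NH0
Op 5: best P0=NH2 P1=NH0 P2=NH0
Op 6: best P0=NH2 P1=NH0 P2=NH0
Op 7: best P0=NH2 P1=NH0 P2=NH1
Op 8: best P0=NH2 P1=NH0 P2=NH1
Op 9: best P0=NH2 P1=NH2 P2=NH1
Op 10: best P0=NH2 P1=NH2 P2=NH1
Op 11: best P0=NH1 P1=NH2 P2=NH1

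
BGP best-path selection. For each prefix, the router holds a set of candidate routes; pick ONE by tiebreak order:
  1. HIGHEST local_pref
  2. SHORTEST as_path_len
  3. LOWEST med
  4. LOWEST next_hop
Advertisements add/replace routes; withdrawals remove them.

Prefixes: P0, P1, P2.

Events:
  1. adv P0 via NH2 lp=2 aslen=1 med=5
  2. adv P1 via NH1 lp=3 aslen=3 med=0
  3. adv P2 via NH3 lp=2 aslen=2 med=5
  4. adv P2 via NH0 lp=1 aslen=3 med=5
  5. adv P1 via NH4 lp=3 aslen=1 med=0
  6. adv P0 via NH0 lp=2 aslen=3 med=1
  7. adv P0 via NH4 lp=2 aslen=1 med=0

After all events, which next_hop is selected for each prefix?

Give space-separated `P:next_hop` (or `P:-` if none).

Op 1: best P0=NH2 P1=- P2=-
Op 2: best P0=NH2 P1=NH1 P2=-
Op 3: best P0=NH2 P1=NH1 P2=NH3
Op 4: best P0=NH2 P1=NH1 P2=NH3
Op 5: best P0=NH2 P1=NH4 P2=NH3
Op 6: best P0=NH2 P1=NH4 P2=NH3
Op 7: best P0=NH4 P1=NH4 P2=NH3

Answer: P0:NH4 P1:NH4 P2:NH3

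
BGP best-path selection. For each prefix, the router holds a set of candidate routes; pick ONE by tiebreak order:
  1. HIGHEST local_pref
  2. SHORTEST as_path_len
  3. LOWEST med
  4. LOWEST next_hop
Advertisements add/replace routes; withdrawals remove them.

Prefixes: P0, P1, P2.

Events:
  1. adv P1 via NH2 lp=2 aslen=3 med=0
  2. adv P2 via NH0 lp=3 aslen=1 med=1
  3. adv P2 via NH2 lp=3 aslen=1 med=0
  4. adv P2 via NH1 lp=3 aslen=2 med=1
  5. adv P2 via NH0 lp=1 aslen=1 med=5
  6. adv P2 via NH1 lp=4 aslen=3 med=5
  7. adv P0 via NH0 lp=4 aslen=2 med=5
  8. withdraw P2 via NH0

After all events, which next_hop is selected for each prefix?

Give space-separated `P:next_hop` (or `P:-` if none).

Answer: P0:NH0 P1:NH2 P2:NH1

Derivation:
Op 1: best P0=- P1=NH2 P2=-
Op 2: best P0=- P1=NH2 P2=NH0
Op 3: best P0=- P1=NH2 P2=NH2
Op 4: best P0=- P1=NH2 P2=NH2
Op 5: best P0=- P1=NH2 P2=NH2
Op 6: best P0=- P1=NH2 P2=NH1
Op 7: best P0=NH0 P1=NH2 P2=NH1
Op 8: best P0=NH0 P1=NH2 P2=NH1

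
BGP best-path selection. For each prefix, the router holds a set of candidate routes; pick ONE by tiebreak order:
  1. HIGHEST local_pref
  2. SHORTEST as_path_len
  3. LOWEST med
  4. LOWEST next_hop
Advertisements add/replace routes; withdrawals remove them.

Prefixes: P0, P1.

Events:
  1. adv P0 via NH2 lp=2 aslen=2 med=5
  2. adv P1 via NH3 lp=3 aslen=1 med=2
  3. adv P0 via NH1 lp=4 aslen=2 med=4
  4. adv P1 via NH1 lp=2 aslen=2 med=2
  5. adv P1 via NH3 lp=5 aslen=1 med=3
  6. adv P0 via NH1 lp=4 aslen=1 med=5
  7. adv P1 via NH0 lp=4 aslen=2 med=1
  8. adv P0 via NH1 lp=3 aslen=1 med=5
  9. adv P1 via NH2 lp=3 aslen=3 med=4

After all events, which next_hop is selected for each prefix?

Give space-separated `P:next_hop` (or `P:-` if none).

Op 1: best P0=NH2 P1=-
Op 2: best P0=NH2 P1=NH3
Op 3: best P0=NH1 P1=NH3
Op 4: best P0=NH1 P1=NH3
Op 5: best P0=NH1 P1=NH3
Op 6: best P0=NH1 P1=NH3
Op 7: best P0=NH1 P1=NH3
Op 8: best P0=NH1 P1=NH3
Op 9: best P0=NH1 P1=NH3

Answer: P0:NH1 P1:NH3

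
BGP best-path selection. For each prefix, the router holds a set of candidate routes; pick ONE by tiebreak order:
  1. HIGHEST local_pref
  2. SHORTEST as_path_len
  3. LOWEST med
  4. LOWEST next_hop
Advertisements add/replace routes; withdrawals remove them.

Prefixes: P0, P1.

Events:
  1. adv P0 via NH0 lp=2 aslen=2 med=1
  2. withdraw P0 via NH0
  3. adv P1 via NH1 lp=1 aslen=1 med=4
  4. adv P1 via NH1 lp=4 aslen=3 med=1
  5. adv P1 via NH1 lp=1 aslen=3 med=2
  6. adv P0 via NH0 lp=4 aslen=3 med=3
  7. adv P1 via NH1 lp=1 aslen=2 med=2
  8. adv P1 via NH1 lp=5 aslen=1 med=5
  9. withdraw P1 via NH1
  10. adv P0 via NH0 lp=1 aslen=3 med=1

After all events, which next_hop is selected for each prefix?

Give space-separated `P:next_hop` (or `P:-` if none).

Op 1: best P0=NH0 P1=-
Op 2: best P0=- P1=-
Op 3: best P0=- P1=NH1
Op 4: best P0=- P1=NH1
Op 5: best P0=- P1=NH1
Op 6: best P0=NH0 P1=NH1
Op 7: best P0=NH0 P1=NH1
Op 8: best P0=NH0 P1=NH1
Op 9: best P0=NH0 P1=-
Op 10: best P0=NH0 P1=-

Answer: P0:NH0 P1:-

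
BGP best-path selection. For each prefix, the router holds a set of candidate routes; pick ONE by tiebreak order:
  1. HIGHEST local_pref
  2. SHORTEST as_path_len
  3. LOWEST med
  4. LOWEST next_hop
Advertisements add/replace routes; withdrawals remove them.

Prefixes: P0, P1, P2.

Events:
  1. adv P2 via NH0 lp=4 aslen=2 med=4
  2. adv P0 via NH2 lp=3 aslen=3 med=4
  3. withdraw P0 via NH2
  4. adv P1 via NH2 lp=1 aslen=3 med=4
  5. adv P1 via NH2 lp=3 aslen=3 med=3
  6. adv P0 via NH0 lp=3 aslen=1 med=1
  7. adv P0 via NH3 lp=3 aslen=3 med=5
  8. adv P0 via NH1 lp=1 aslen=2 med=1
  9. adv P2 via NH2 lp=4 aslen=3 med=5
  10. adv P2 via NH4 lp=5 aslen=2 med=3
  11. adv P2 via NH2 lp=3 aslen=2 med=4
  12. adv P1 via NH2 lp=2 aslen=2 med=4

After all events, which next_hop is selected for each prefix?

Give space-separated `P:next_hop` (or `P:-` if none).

Answer: P0:NH0 P1:NH2 P2:NH4

Derivation:
Op 1: best P0=- P1=- P2=NH0
Op 2: best P0=NH2 P1=- P2=NH0
Op 3: best P0=- P1=- P2=NH0
Op 4: best P0=- P1=NH2 P2=NH0
Op 5: best P0=- P1=NH2 P2=NH0
Op 6: best P0=NH0 P1=NH2 P2=NH0
Op 7: best P0=NH0 P1=NH2 P2=NH0
Op 8: best P0=NH0 P1=NH2 P2=NH0
Op 9: best P0=NH0 P1=NH2 P2=NH0
Op 10: best P0=NH0 P1=NH2 P2=NH4
Op 11: best P0=NH0 P1=NH2 P2=NH4
Op 12: best P0=NH0 P1=NH2 P2=NH4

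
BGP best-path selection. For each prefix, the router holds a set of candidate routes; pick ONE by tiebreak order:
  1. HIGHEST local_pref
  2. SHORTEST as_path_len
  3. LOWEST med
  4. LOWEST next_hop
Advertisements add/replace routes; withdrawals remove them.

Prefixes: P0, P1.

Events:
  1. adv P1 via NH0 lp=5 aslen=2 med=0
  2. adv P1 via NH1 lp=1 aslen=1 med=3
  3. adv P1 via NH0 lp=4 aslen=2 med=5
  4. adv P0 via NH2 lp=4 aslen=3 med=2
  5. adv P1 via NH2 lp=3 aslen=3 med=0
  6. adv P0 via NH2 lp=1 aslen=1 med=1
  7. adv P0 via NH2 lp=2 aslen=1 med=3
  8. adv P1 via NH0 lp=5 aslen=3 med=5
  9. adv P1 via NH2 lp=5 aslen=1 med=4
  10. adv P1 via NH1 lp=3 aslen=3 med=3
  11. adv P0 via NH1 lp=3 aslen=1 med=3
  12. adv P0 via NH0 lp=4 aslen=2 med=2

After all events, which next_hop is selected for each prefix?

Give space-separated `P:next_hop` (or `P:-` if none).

Op 1: best P0=- P1=NH0
Op 2: best P0=- P1=NH0
Op 3: best P0=- P1=NH0
Op 4: best P0=NH2 P1=NH0
Op 5: best P0=NH2 P1=NH0
Op 6: best P0=NH2 P1=NH0
Op 7: best P0=NH2 P1=NH0
Op 8: best P0=NH2 P1=NH0
Op 9: best P0=NH2 P1=NH2
Op 10: best P0=NH2 P1=NH2
Op 11: best P0=NH1 P1=NH2
Op 12: best P0=NH0 P1=NH2

Answer: P0:NH0 P1:NH2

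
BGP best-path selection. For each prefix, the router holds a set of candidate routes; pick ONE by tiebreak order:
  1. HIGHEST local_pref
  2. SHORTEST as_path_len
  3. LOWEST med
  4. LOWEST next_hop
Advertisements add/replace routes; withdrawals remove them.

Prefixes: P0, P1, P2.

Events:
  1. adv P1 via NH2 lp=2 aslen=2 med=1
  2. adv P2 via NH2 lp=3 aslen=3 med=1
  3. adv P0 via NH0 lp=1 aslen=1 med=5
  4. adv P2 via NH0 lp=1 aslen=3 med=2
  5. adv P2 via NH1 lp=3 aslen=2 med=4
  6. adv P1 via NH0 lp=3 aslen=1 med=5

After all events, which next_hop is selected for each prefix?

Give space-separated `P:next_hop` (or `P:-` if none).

Answer: P0:NH0 P1:NH0 P2:NH1

Derivation:
Op 1: best P0=- P1=NH2 P2=-
Op 2: best P0=- P1=NH2 P2=NH2
Op 3: best P0=NH0 P1=NH2 P2=NH2
Op 4: best P0=NH0 P1=NH2 P2=NH2
Op 5: best P0=NH0 P1=NH2 P2=NH1
Op 6: best P0=NH0 P1=NH0 P2=NH1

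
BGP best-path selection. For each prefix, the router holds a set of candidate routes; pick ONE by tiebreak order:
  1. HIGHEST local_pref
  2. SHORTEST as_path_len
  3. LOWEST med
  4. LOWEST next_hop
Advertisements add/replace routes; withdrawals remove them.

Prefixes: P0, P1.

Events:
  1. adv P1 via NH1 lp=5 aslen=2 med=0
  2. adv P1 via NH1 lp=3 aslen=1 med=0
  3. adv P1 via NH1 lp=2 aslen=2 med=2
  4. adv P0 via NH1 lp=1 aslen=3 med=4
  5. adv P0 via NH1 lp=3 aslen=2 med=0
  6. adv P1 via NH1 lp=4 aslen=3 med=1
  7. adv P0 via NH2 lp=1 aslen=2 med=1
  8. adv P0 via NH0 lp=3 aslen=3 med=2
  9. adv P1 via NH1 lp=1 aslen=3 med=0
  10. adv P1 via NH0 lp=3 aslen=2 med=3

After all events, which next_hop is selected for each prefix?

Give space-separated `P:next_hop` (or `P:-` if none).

Answer: P0:NH1 P1:NH0

Derivation:
Op 1: best P0=- P1=NH1
Op 2: best P0=- P1=NH1
Op 3: best P0=- P1=NH1
Op 4: best P0=NH1 P1=NH1
Op 5: best P0=NH1 P1=NH1
Op 6: best P0=NH1 P1=NH1
Op 7: best P0=NH1 P1=NH1
Op 8: best P0=NH1 P1=NH1
Op 9: best P0=NH1 P1=NH1
Op 10: best P0=NH1 P1=NH0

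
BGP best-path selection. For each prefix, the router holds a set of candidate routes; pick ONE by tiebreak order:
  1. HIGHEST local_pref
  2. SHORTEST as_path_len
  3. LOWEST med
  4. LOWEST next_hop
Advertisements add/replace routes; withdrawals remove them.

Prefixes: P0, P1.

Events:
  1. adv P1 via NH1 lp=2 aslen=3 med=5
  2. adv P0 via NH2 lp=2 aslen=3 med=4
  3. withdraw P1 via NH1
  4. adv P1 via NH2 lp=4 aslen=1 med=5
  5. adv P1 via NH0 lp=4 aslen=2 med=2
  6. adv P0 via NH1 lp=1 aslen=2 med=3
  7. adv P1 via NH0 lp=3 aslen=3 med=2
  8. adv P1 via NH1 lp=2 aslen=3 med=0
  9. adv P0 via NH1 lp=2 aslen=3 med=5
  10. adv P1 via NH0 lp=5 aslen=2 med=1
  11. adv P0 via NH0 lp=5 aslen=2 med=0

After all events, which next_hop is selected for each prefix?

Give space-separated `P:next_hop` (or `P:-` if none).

Answer: P0:NH0 P1:NH0

Derivation:
Op 1: best P0=- P1=NH1
Op 2: best P0=NH2 P1=NH1
Op 3: best P0=NH2 P1=-
Op 4: best P0=NH2 P1=NH2
Op 5: best P0=NH2 P1=NH2
Op 6: best P0=NH2 P1=NH2
Op 7: best P0=NH2 P1=NH2
Op 8: best P0=NH2 P1=NH2
Op 9: best P0=NH2 P1=NH2
Op 10: best P0=NH2 P1=NH0
Op 11: best P0=NH0 P1=NH0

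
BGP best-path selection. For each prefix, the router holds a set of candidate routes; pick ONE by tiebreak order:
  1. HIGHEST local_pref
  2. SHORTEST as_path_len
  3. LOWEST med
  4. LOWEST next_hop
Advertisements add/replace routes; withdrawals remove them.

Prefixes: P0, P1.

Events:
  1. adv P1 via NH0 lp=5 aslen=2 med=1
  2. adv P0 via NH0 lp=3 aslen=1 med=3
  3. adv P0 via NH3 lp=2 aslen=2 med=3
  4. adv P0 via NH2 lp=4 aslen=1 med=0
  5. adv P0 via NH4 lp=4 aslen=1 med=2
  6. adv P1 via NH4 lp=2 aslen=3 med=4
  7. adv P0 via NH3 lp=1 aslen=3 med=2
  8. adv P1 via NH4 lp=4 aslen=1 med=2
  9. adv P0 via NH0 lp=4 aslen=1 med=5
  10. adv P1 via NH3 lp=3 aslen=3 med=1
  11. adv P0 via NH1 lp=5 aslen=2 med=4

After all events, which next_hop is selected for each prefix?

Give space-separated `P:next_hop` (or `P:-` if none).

Answer: P0:NH1 P1:NH0

Derivation:
Op 1: best P0=- P1=NH0
Op 2: best P0=NH0 P1=NH0
Op 3: best P0=NH0 P1=NH0
Op 4: best P0=NH2 P1=NH0
Op 5: best P0=NH2 P1=NH0
Op 6: best P0=NH2 P1=NH0
Op 7: best P0=NH2 P1=NH0
Op 8: best P0=NH2 P1=NH0
Op 9: best P0=NH2 P1=NH0
Op 10: best P0=NH2 P1=NH0
Op 11: best P0=NH1 P1=NH0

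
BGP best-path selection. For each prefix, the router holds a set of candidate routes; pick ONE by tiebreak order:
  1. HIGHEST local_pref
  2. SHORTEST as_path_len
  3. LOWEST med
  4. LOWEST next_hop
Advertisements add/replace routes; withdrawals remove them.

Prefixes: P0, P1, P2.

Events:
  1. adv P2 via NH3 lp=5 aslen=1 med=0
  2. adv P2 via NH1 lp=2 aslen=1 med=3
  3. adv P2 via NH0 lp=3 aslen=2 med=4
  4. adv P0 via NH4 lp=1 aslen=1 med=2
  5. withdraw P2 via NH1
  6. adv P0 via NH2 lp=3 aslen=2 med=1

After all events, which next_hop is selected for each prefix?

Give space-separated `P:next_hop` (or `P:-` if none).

Answer: P0:NH2 P1:- P2:NH3

Derivation:
Op 1: best P0=- P1=- P2=NH3
Op 2: best P0=- P1=- P2=NH3
Op 3: best P0=- P1=- P2=NH3
Op 4: best P0=NH4 P1=- P2=NH3
Op 5: best P0=NH4 P1=- P2=NH3
Op 6: best P0=NH2 P1=- P2=NH3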